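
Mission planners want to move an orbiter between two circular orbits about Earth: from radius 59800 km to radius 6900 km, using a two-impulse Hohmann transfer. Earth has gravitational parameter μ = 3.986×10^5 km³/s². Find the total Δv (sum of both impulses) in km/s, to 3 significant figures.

Δv = 3.98 km/s

Semi-major axis of the transfer orbit: a_t = (59800 + 6900)/2 = 33350 km.
Circular speed at r₁: v₁ = √(μ/r₁) = √(3.986×10^5/59800) = 2.58177 km/s.
On the transfer ellipse at r₁, vis-viva equation gives v_a = √[μ(2/r₁ − 1/a_t)] = 1.17434 km/s.
First burn Δv₁ = |v_a − v₁| = 1.40743 km/s.
Circular speed at r₂: v₂ = √(μ/r₂) = 7.600534 km/s.
Transfer-orbit speed at r₂: v_p = √[μ(2/r₂ − 1/a_t)] = 10.17763 km/s.
Second burn Δv₂ = |v₂ − v_p| = 2.57710 km/s.
Δv = Δv₁ + Δv₂ = 1.40743 + 2.57710 = 3.985 km/s.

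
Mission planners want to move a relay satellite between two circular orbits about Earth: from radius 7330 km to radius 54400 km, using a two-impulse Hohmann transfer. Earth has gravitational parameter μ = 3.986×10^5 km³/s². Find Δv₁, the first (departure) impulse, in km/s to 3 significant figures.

Δv₁ = 2.42 km/s

The Hohmann ellipse has a_t = (r₁ + r₂)/2 = 30865 km.
On the circular orbit at r = 7330 km, v_c = √(μ/r) = 7.374 km/s.
Vis-viva on the transfer ellipse at r = 7330 km gives v_t = √[μ(2/r − 1/a_t)] = 9.790 km/s.
Δv₁ = |v_t − v_c| = |9.790 − 7.374| = 2.416 km/s.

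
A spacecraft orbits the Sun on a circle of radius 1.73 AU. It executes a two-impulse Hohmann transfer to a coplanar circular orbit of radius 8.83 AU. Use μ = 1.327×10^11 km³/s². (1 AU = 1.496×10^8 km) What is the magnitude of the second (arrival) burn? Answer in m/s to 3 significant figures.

In km: r₁ = 1.73 × 1.496×10^8 = 2.58808×10^8 km; r₂ = 8.83 × 1.496×10^8 = 1.320968×10^9 km.
Semi-major axis of the transfer orbit: a_t = (2.58808×10^8 + 1.320968×10^9)/2 = 7.89888×10^8 km.
On the circular orbit at r = 1.320968×10^9 km, v_c = √(μ/r) = 10.023 km/s.
Transfer-orbit speed at the same r (vis-viva, a = a_t): v_t = √[μ(2/r − 1/a_t)] = 5.7371 km/s.
Δv₂ = |v_t − v_c| = |5.7371 − 10.023| = 4.286 km/s.

Δv₂ = 4290 m/s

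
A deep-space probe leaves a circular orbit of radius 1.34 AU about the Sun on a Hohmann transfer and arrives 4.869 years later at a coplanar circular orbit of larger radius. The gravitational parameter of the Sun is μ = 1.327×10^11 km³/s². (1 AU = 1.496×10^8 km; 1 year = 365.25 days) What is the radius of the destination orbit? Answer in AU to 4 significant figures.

r₂ = 7.780 AU

In km: r₁ = 1.34 × 1.496×10^8 = 2.00464×10^8 km.
Transfer time t = 4.869 years × 365.25 × 86400 s = 1.536539544×10^8 s, and t = π√(a_t³/μ).
So a_t = (μ t²/π²)^(1/3) = (1.327×10^11 × (1.536539544×10^8)² / π²)^(1/3) = 6.8216×10^8 km.
Since a_t = (r₁ + r₂)/2, r₂ = 2a_t − r₁ = 2×6.8216×10^8 − 2.00464×10^8 = 1.163856×10^9 km.
In AU: r₂ = 1.163856×10^9 / 1.496×10^8 = 7.780 AU.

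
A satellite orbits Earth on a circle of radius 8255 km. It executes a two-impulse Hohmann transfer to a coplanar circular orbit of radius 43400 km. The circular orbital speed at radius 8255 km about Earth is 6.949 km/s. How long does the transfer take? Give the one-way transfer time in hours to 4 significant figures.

t = 5.737 hours

From the circular-orbit relation v² = μ/r at r = 8255 km: μ = v²r = (6.949)² × 8255 = 3.98622×10^5 km³/s².
Semi-major axis of the transfer orbit: a_t = (8255 + 43400)/2 = 25827.5 km.
By Kepler's third law the transfer-orbit period is T = 2π√(a_t³/μ), so t = T/2 = 20653 s.
Converting: 20653 s ÷ 3600 s/hour = 5.737 hours.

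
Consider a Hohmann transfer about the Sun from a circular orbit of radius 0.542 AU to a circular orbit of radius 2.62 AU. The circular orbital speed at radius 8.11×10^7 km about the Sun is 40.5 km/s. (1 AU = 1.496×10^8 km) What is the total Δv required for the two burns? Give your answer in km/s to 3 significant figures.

From the circular-orbit relation v² = μ/r at r = 8.11×10^7 km: μ = v²r = (40.5)² × 8.11×10^7 = 1.33024×10^11 km³/s².
In km: r₁ = 0.542 × 1.496×10^8 = 8.10832×10^7 km; r₂ = 2.62 × 1.496×10^8 = 3.91952×10^8 km.
The Hohmann ellipse has a_t = (r₁ + r₂)/2 = 2.365176×10^8 km.
Circular speed at r₁: v₁ = √(μ/r₁) = √(1.33024×10^11/8.10832×10^7) = 40.5042 km/s.
Transfer-orbit speed at r₁ (vis-viva equation): v_p = √[μ(2/r₁ − 1/a_t)] = 52.1416 km/s.
First burn Δv₁ = |v_p − v₁| = 11.637 km/s.
Circular speed at r₂: v₂ = √(μ/r₂) = 18.423 km/s.
Transfer-orbit speed at r₂: v_a = √[μ(2/r₂ − 1/a_t)] = 10.787 km/s.
Second burn Δv₂ = |v₂ − v_a| = 7.6360 km/s.
Total Δv = Δv₁ + Δv₂ = 19.27 km/s.

Δv = 19.3 km/s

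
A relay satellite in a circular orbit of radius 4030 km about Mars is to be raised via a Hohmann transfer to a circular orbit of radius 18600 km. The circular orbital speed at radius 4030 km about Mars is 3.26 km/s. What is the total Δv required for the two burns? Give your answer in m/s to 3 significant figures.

Δv = 1530 m/s

From the circular-orbit relation v² = μ/r at r = 4030 km: μ = v²r = (3.26)² × 4030 = 42829.2 km³/s².
Semi-major axis of the transfer orbit: a_t = (4030 + 18600)/2 = 11315 km.
At r₁ the circular-orbit speed is v₁ = √(μ/r₁) = 3.26000 km/s.
Transfer-orbit speed at r₁ (v² = μ(2/r − 1/a)): v_p = √[μ(2/r₁ − 1/a_t)] = 4.17972 km/s.
First burn Δv₁ = |v_p − v₁| = 0.91972 km/s.
At r₂, v₂ = √(μ/r₂) = 1.517447 km/s.
Transfer-orbit speed at r₂: v_a = √[μ(2/r₂ − 1/a_t)] = 0.9056052 km/s.
Second burn Δv₂ = |v₂ − v_a| = 0.61184 km/s.
Total Δv = Δv₁ + Δv₂ = 1.532 km/s.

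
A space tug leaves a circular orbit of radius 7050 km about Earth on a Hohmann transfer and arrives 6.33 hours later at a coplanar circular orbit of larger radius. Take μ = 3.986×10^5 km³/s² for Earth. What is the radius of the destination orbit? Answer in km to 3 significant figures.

r₂ = 48100 km

Transfer time t = 6.33 hours = 22788 s, and t = π√(a_t³/μ).
So a_t = (μ t²/π²)^(1/3) = (3.986×10^5 × (22788)² / π²)^(1/3) = 27577 km.
Since a_t = (r₁ + r₂)/2, r₂ = 2a_t − r₁ = 2×27577 − 7050 = 48104 km.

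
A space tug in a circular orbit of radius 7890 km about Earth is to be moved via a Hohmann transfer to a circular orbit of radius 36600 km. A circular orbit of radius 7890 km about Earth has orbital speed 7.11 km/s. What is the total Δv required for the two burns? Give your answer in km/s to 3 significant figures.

From the circular-orbit relation v² = μ/r at r = 7890 km: μ = v²r = (7.11)² × 7890 = 3.98856×10^5 km³/s².
Semi-major axis of the transfer orbit: a_t = (7890 + 36600)/2 = 22245 km.
At r₁ the circular-orbit speed is v₁ = √(μ/r₁) = 7.110 km/s.
Transfer-orbit speed at r₁ (vis-viva equation): v_p = √[μ(2/r₁ − 1/a_t)] = 9.120 km/s.
First burn Δv₁ = |v_p − v₁| = 2.010 km/s.
At r₂, v₂ = √(μ/r₂) = 3.301 km/s.
Transfer-orbit speed at r₂: v_a = √[μ(2/r₂ − 1/a_t)] = 1.966 km/s.
Second burn Δv₂ = |v₂ − v_a| = 1.335 km/s.
Total Δv = Δv₁ + Δv₂ = 3.345 km/s.

Δv = 3.35 km/s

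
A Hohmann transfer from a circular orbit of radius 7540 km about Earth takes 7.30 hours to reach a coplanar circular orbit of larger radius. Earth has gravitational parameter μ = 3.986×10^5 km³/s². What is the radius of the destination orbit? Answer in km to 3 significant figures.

r₂ = 53100 km

Transfer time t = 7.30 hours = 26280 s, and t = π√(a_t³/μ).
So a_t = (μ t²/π²)^(1/3) = (3.986×10^5 × (26280)² / π²)^(1/3) = 30327 km.
Since a_t = (r₁ + r₂)/2, r₂ = 2a_t − r₁ = 2×30327 − 7540 = 53114 km.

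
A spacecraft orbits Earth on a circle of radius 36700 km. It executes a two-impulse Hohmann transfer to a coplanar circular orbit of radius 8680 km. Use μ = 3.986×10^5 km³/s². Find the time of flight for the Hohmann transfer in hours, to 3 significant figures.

t = 4.72 hours

Transfer-ellipse semi-major axis a_t = (r₁ + r₂)/2 = (36700 + 8680)/2 = 22690 km.
By Kepler's third law the transfer-orbit period is T = 2π√(a_t³/μ), so t = T/2 = 17007 s.
Converting: 17007 s ÷ 3600 s/hour = 4.72 hours.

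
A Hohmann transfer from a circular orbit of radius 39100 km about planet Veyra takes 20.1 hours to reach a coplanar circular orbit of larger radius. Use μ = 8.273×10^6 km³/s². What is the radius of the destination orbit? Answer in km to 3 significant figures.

Transfer time t = 20.1 hours = 72360 s, and t = π√(a_t³/μ).
So a_t = (μ t²/π²)^(1/3) = (8.273×10^6 × (72360)² / π²)^(1/3) = 1.6373×10^5 km.
Since a_t = (r₁ + r₂)/2, r₂ = 2a_t − r₁ = 2×1.6373×10^5 − 39100 = 2.8836×10^5 km.

r₂ = 2.88×10^5 km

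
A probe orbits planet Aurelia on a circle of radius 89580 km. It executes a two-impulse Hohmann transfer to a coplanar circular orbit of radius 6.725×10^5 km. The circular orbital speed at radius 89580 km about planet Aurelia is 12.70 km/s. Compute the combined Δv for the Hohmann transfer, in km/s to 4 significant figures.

From the circular-orbit relation v² = μ/r at r = 89580 km: μ = v²r = (12.70)² × 89580 = 1.44484×10^7 km³/s².
Semi-major axis of the transfer orbit: a_t = (89580 + 6.725×10^5)/2 = 3.8104×10^5 km.
At r₁ the circular-orbit speed is v₁ = √(μ/r₁) = 12.700 km/s.
Transfer-orbit speed at r₁ (v² = μ(2/r − 1/a)): v_p = √[μ(2/r₁ − 1/a_t)] = 16.872 km/s.
First burn Δv₁ = |v_p − v₁| = 4.172 km/s.
At r₂, v₂ = √(μ/r₂) = 4.635 km/s.
Transfer-orbit speed at r₂: v_a = √[μ(2/r₂ − 1/a_t)] = 2.247 km/s.
Second burn Δv₂ = |v₂ − v_a| = 2.388 km/s.
Total Δv = Δv₁ + Δv₂ = 6.560 km/s.

Δv = 6.560 km/s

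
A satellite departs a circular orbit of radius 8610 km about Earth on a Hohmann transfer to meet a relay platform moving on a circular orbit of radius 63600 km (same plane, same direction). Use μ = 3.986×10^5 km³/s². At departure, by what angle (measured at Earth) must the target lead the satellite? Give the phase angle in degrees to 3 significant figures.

φ = 103°

The Hohmann ellipse has a_t = (r₁ + r₂)/2 = 36105 km.
The half-period of the transfer ellipse is t = π√(a_t³/μ) = 34137.5 s.
Target angular speed ω₂ = √(μ/r₂³) = 3.93625×10^-5 rad/s.
Angle swept by the target during transfer: ω₂·t = 1.3437 rad = 76.99°.
The satellite traverses 180° on the transfer ellipse, so the target must lead by 180° − 76.99° = 103°.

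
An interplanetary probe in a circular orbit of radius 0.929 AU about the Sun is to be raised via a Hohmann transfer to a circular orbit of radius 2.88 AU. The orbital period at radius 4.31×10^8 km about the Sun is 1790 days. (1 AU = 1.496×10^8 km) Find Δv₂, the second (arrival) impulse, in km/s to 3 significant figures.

From Kepler's third law T² = 4π²r³/μ at r = 4.31×10^8 km, T = 1790 days = 1790 × 86400 s = 1.54656×10^8 s: μ = 4π²r³/T² = 1.32147×10^11 km³/s².
In km: r₁ = 0.929 × 1.496×10^8 = 1.389784×10^8 km; r₂ = 2.88 × 1.496×10^8 = 4.30848×10^8 km.
Semi-major axis of the transfer orbit: a_t = (1.389784×10^8 + 4.30848×10^8)/2 = 2.849132×10^8 km.
On the circular orbit at r = 4.30848×10^8 km, v_c = √(μ/r) = 17.5133 km/s.
Transfer-orbit speed at the same r (vis-viva, a = a_t): v_t = √[μ(2/r − 1/a_t)] = 12.2316 km/s.
Δv₂ = |v_t − v_c| = |12.2316 − 17.5133| = 5.282 km/s.

Δv₂ = 5.28 km/s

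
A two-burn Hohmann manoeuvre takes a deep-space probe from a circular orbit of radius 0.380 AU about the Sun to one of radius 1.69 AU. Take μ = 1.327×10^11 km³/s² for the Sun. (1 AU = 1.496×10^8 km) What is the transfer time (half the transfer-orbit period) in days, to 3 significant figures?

In km: r₁ = 0.380 × 1.496×10^8 = 5.6848×10^7 km; r₂ = 1.69 × 1.496×10^8 = 2.52824×10^8 km.
Semi-major axis of the transfer orbit: a_t = (5.6848×10^7 + 2.52824×10^8)/2 = 1.54836×10^8 km.
By Kepler's third law the transfer-orbit period is T = 2π√(a_t³/μ), so t = T/2 = 1.662×10^7 s.
Converting: 1.662×10^7 s ÷ 86400 s/day = 192 days.

t = 192 days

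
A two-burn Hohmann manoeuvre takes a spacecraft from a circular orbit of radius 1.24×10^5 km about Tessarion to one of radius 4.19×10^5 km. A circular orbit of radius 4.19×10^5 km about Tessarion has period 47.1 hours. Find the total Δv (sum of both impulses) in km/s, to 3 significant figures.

Δv = 11.9 km/s

From Kepler's third law T² = 4π²r³/μ at r = 4.19×10^5 km, T = 47.1 hours = 47.1 × 3600 s = 1.6956×10^5 s: μ = 4π²r³/T² = 1.01008×10^8 km³/s².
Transfer-ellipse semi-major axis a_t = (r₁ + r₂)/2 = (1.240×10^5 + 4.190×10^5)/2 = 2.715×10^5 km.
At r₁ the circular-orbit speed is v₁ = √(μ/r₁) = 28.541 km/s.
Transfer-orbit speed at r₁ (vis-viva): v_p = √[μ(2/r₁ − 1/a_t)] = 35.456 km/s.
First burn Δv₁ = |v_p − v₁| = 6.915 km/s.
At r₂, v₂ = √(μ/r₂) = 15.526 km/s.
Transfer-orbit speed at r₂: v_a = √[μ(2/r₂ − 1/a_t)] = 10.493 km/s.
Second burn Δv₂ = |v₂ − v_a| = 5.033 km/s.
Total Δv = Δv₁ + Δv₂ = 11.95 km/s.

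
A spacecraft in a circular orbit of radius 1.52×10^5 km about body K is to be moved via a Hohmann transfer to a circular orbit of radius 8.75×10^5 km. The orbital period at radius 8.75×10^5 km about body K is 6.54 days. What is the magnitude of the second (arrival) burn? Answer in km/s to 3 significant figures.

From Kepler's third law T² = 4π²r³/μ at r = 8.75×10^5 km, T = 6.54 days = 6.54 × 86400 s = 5.65056×10^5 s: μ = 4π²r³/T² = 8.28325×10^7 km³/s².
Transfer-ellipse semi-major axis a_t = (r₁ + r₂)/2 = (1.520×10^5 + 8.750×10^5)/2 = 5.135×10^5 km.
Circular speed at r = 8.750×10^5 km: v_c = √(μ/r) = 9.730 km/s.
Vis-viva on the transfer ellipse at r = 8.750×10^5 km gives v_t = √[μ(2/r − 1/a_t)] = 5.294 km/s.
Δv₂ = |v_t − v_c| = |5.294 − 9.730| = 4.436 km/s.

Δv₂ = 4.44 km/s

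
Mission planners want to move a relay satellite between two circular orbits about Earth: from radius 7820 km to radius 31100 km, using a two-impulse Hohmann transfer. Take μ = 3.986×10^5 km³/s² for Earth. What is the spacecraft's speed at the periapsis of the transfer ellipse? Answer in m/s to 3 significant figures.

v = 9030 m/s

Transfer-ellipse semi-major axis a_t = (r₁ + r₂)/2 = (7820 + 31100)/2 = 19460 km.
The periapsis of the transfer ellipse is at r = 7820 km.
From the vis-viva equation, v = √[μ(2/r − 1/a_t)] = 9.026 km/s.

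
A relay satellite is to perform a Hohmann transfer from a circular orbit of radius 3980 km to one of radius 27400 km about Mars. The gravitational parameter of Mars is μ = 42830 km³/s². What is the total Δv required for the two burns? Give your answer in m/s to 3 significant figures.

Transfer-ellipse semi-major axis a_t = (r₁ + r₂)/2 = (3980 + 27400)/2 = 15690 km.
At r₁ the circular-orbit speed is v₁ = √(μ/r₁) = 3.28044 km/s.
Transfer-orbit speed at r₁ (vis-viva equation): v_p = √[μ(2/r₁ − 1/a_t)] = 4.33507 km/s.
First burn Δv₁ = |v_p − v₁| = 1.0546 km/s.
Circular speed at r₂: v₂ = √(μ/r₂) = 1.250255 km/s.
Transfer-orbit speed at r₂: v_a = √[μ(2/r₂ − 1/a_t)] = 0.6296929 km/s.
Second burn Δv₂ = |v₂ − v_a| = 0.62056 km/s.
Total Δv = Δv₁ + Δv₂ = 1.675 km/s.

Δv = 1680 m/s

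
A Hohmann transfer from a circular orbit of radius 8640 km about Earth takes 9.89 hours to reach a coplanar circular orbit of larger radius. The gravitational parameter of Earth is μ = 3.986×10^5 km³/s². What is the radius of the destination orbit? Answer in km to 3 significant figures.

Transfer time t = 9.89 hours = 35604 s, and t = π√(a_t³/μ).
So a_t = (μ t²/π²)^(1/3) = (3.986×10^5 × (35604)² / π²)^(1/3) = 37132 km.
Since a_t = (r₁ + r₂)/2, r₂ = 2a_t − r₁ = 2×37132 − 8640 = 65624 km.

r₂ = 65600 km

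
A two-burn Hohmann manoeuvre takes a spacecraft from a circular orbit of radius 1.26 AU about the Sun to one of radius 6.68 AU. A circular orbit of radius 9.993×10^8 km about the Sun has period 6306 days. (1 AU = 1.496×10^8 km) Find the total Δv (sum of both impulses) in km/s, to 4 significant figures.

Δv = 12.92 km/s

From Kepler's third law T² = 4π²r³/μ at r = 9.993×10^8 km, T = 6306 days = 6306 × 86400 s = 5.448384×10^8 s: μ = 4π²r³/T² = 1.32713×10^11 km³/s².
In km: r₁ = 1.26 × 1.496×10^8 = 1.88496×10^8 km; r₂ = 6.68 × 1.496×10^8 = 9.99328×10^8 km.
The Hohmann ellipse has a_t = (r₁ + r₂)/2 = 5.93912×10^8 km.
Circular speed at r₁: v₁ = √(μ/r₁) = √(1.32713×10^11/1.88496×10^8) = 26.534 km/s.
Transfer-orbit speed at r₁ (vis-viva): v_p = √[μ(2/r₁ − 1/a_t)] = 34.419 km/s.
First burn Δv₁ = |v_p − v₁| = 7.885 km/s.
Circular speed at r₂: v₂ = √(μ/r₂) = 11.524 km/s.
Transfer-orbit speed at r₂: v_a = √[μ(2/r₂ − 1/a_t)] = 6.4922 km/s.
Second burn Δv₂ = |v₂ − v_a| = 5.032 km/s.
Total Δv = Δv₁ + Δv₂ = 12.92 km/s.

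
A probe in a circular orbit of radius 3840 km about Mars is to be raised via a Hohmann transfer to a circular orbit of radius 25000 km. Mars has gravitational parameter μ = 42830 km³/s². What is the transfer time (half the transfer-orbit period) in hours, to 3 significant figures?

t = 7.30 hours

The Hohmann ellipse has a_t = (r₁ + r₂)/2 = 14420 km.
Transfer time t = π√(a_t³/μ) = π√((14420)³ / 42830) = 26290 s.
Converting: 26290 s ÷ 3600 s/hour = 7.30 hours.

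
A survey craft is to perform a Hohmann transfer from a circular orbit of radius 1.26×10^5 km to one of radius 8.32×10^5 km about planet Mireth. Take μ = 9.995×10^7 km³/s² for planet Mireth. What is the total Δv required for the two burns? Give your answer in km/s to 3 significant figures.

Transfer-ellipse semi-major axis a_t = (r₁ + r₂)/2 = (1.260×10^5 + 8.320×10^5)/2 = 4.790×10^5 km.
At r₁ the circular-orbit speed is v₁ = √(μ/r₁) = 28.16476 km/s.
On the transfer ellipse at r₁, v² = μ(2/r − 1/a) gives v_p = √[μ(2/r₁ − 1/a_t)] = 37.11932 km/s.
First burn Δv₁ = |v_p − v₁| = 8.955 km/s.
At r₂, v₂ = √(μ/r₂) = 10.96 km/s.
Transfer-orbit speed at r₂: v_a = √[μ(2/r₂ − 1/a_t)] = 5.621 km/s.
Second burn Δv₂ = |v₂ − v_a| = 5.339 km/s.
Δv = Δv₁ + Δv₂ = 8.955 + 5.339 = 14.29 km/s.

Δv = 14.3 km/s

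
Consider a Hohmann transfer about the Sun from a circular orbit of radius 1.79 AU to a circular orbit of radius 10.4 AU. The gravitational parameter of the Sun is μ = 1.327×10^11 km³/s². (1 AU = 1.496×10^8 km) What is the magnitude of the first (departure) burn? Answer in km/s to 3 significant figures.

Δv₁ = 6.82 km/s

In km: r₁ = 1.79 × 1.496×10^8 = 2.67784×10^8 km; r₂ = 10.4 × 1.496×10^8 = 1.55584×10^9 km.
The Hohmann ellipse has a_t = (r₁ + r₂)/2 = 9.11812×10^8 km.
Circular speed at r = 2.67784×10^8 km: v_c = √(μ/r) = 22.261 km/s.
Vis-viva on the transfer ellipse at r = 2.67784×10^8 km gives v_t = √[μ(2/r − 1/a_t)] = 29.079 km/s.
Δv₁ = |v_t − v_c| = |29.079 − 22.261| = 6.818 km/s.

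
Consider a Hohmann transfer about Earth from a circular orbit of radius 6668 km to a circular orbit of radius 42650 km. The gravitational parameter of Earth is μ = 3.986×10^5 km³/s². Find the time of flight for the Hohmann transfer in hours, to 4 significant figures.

t = 5.352 hours

Semi-major axis of the transfer orbit: a_t = (6668 + 42650)/2 = 24659 km.
Transfer time t = π√(a_t³/μ) = π√((24659)³ / 3.986×10^5) = 19268 s.
Converting: 19268 s ÷ 3600 s/hour = 5.352 hours.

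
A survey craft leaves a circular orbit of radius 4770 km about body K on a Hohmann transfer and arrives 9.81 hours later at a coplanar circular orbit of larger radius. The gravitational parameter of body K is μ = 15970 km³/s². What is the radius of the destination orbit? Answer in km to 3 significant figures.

r₂ = 20500 km

Transfer time t = 9.81 hours = 35316 s, and t = π√(a_t³/μ).
So a_t = (μ t²/π²)^(1/3) = (15970 × (35316)² / π²)^(1/3) = 12637 km.
Since a_t = (r₁ + r₂)/2, r₂ = 2a_t − r₁ = 2×12637 − 4770 = 20504 km.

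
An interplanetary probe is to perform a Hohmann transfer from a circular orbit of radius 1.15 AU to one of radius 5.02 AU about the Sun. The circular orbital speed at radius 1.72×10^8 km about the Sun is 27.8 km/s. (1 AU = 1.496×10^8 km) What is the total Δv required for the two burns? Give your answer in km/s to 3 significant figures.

Δv = 12.8 km/s

From the circular-orbit relation v² = μ/r at r = 1.72×10^8 km: μ = v²r = (27.8)² × 1.72×10^8 = 1.32928×10^11 km³/s².
In km: r₁ = 1.15 × 1.496×10^8 = 1.7204×10^8 km; r₂ = 5.02 × 1.496×10^8 = 7.50992×10^8 km.
Semi-major axis of the transfer orbit: a_t = (1.7204×10^8 + 7.50992×10^8)/2 = 4.61516×10^8 km.
Circular speed at r₁: v₁ = √(μ/r₁) = √(1.32928×10^11/1.7204×10^8) = 27.7968 km/s.
Transfer-orbit speed at r₁ (vis-viva equation): v_p = √[μ(2/r₁ − 1/a_t)] = 35.4584 km/s.
First burn Δv₁ = |v_p − v₁| = 7.662 km/s.
Circular speed at r₂: v₂ = √(μ/r₂) = 13.304 km/s.
Transfer-orbit speed at r₂: v_a = √[μ(2/r₂ − 1/a_t)] = 8.1229 km/s.
Second burn Δv₂ = |v₂ − v_a| = 5.181 km/s.
Δv = Δv₁ + Δv₂ = 7.662 + 5.181 = 12.84 km/s.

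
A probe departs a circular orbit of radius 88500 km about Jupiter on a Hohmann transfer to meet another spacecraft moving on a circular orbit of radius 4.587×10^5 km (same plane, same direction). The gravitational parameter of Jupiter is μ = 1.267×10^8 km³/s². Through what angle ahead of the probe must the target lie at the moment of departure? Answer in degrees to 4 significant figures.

The Hohmann ellipse has a_t = (r₁ + r₂)/2 = 2.736×10^5 km.
The half-period of the transfer ellipse is t = π√(a_t³/μ) = 39943 s.
Target angular speed ω₂ = √(μ/r₂³) = 3.6232×10^-5 rad/s.
Angle swept by the target during transfer: ω₂·t = 1.4472 rad = 82.92°.
Arrival is 180° from departure on the ellipse, so φ = 180° − 82.92° = 97.08°.

φ = 97.08°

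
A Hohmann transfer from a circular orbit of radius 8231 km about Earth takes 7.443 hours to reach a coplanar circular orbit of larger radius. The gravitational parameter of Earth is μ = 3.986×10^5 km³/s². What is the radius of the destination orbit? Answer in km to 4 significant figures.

r₂ = 53210 km

Transfer time t = 7.443 hours = 26794.8 s, and t = π√(a_t³/μ).
So a_t = (μ t²/π²)^(1/3) = (3.986×10^5 × (26794.8)² / π²)^(1/3) = 30722 km.
Since a_t = (r₁ + r₂)/2, r₂ = 2a_t − r₁ = 2×30722 − 8231 = 53213 km.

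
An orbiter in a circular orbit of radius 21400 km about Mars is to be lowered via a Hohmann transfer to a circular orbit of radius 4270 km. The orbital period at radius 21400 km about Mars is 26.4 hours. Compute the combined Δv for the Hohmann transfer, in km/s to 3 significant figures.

Δv = 1.52 km/s

From Kepler's third law T² = 4π²r³/μ at r = 21400 km, T = 26.4 hours = 26.4 × 3600 s = 95040 s: μ = 4π²r³/T² = 42834.0 km³/s².
Semi-major axis of the transfer orbit: a_t = (21400 + 4270)/2 = 12835 km.
Circular speed at r₁: v₁ = √(μ/r₁) = √(42834.0/21400) = 1.41477 km/s.
On the transfer ellipse at r₁, vis-viva equation gives v_a = √[μ(2/r₁ − 1/a_t)] = 0.816025 km/s.
First burn Δv₁ = |v_a − v₁| = 0.5987 km/s.
Circular speed at r₂: v₂ = √(μ/r₂) = 3.167234 km/s.
Transfer-orbit speed at r₂: v_p = √[μ(2/r₂ − 1/a_t)] = 4.089678 km/s.
Second burn Δv₂ = |v₂ − v_p| = 0.9224 km/s.
Δv = Δv₁ + Δv₂ = 0.5987 + 0.9224 = 1.521 km/s.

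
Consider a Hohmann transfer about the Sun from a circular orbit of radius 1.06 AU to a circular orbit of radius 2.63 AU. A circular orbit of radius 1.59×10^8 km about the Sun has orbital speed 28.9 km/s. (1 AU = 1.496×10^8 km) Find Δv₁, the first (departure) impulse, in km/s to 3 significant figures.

Δv₁ = 5.61 km/s

From the circular-orbit relation v² = μ/r at r = 1.59×10^8 km: μ = v²r = (28.9)² × 1.59×10^8 = 1.32798×10^11 km³/s².
In km: r₁ = 1.06 × 1.496×10^8 = 1.58576×10^8 km; r₂ = 2.63 × 1.496×10^8 = 3.93448×10^8 km.
The Hohmann ellipse has a_t = (r₁ + r₂)/2 = 2.76012×10^8 km.
On the circular orbit at r = 1.58576×10^8 km, v_c = √(μ/r) = 28.939 km/s.
Vis-viva on the transfer ellipse at r = 1.58576×10^8 km gives v_t = √[μ(2/r − 1/a_t)] = 34.551 km/s.
Δv₁ = |v_t − v_c| = |34.551 − 28.939| = 5.612 km/s.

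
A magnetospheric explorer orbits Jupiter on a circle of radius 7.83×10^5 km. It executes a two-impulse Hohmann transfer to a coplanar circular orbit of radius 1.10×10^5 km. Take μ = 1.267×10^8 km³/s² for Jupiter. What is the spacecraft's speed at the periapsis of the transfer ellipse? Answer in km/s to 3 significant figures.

Transfer-ellipse semi-major axis a_t = (r₁ + r₂)/2 = (7.830×10^5 + 1.100×10^5)/2 = 4.465×10^5 km.
At periapsis, r = 1.100×10^5 km.
Vis-viva: v = √[μ(2/r − 1/a_t)] = √[1.267×10^8 × (2/1.100×10^5 − 1/4.465×10^5)] = 44.94 km/s.

v = 44.9 km/s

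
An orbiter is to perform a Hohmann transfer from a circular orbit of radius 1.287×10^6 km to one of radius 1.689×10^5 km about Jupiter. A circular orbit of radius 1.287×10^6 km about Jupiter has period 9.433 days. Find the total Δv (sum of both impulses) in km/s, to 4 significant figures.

Δv = 14.17 km/s

From Kepler's third law T² = 4π²r³/μ at r = 1.287×10^6 km, T = 9.433 days = 9.433 × 86400 s = 8.150112×10^5 s: μ = 4π²r³/T² = 1.26698×10^8 km³/s².
Transfer-ellipse semi-major axis a_t = (r₁ + r₂)/2 = (1.287×10^6 + 1.689×10^5)/2 = 7.2795×10^5 km.
Circular speed at r₁: v₁ = √(μ/r₁) = √(1.26698×10^8/1.287×10^6) = 9.922 km/s.
On the transfer ellipse at r₁, v² = μ(2/r − 1/a) gives v_a = √[μ(2/r₁ − 1/a_t)] = 4.779 km/s.
First burn Δv₁ = |v_a − v₁| = 5.143 km/s.
At r₂, v₂ = √(μ/r₂) = 27.3886 km/s.
Transfer-orbit speed at r₂: v_p = √[μ(2/r₂ − 1/a_t)] = 36.4173 km/s.
Second burn Δv₂ = |v₂ − v_p| = 9.029 km/s.
Δv = Δv₁ + Δv₂ = 5.143 + 9.029 = 14.17 km/s.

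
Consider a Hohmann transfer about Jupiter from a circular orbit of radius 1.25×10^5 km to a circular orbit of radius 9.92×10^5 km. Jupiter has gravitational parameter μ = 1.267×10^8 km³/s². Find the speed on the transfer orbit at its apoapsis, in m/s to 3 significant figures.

The Hohmann ellipse has a_t = (r₁ + r₂)/2 = 5.585×10^5 km.
At apoapsis, r = 9.920×10^5 km.
From the vis-viva equation, v = √[μ(2/r − 1/a_t)] = 5.347 km/s.

v = 5350 m/s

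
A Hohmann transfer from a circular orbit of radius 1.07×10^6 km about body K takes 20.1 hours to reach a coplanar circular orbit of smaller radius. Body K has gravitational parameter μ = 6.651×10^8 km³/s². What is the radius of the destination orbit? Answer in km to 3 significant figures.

Transfer time t = 20.1 hours = 72360 s, and t = π√(a_t³/μ).
So a_t = (μ t²/π²)^(1/3) = (6.651×10^8 × (72360)² / π²)^(1/3) = 7.0663×10^5 km.
Since a_t = (r₁ + r₂)/2, r₂ = 2a_t − r₁ = 2×7.0663×10^5 − 1.070×10^6 = 3.4326×10^5 km.

r₂ = 3.43×10^5 km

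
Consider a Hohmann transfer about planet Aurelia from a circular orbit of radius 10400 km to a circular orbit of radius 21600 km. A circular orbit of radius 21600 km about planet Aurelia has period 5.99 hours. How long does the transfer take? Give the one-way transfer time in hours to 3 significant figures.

From Kepler's third law T² = 4π²r³/μ at r = 21600 km, T = 5.99 hours = 5.99 × 3600 s = 21564 s: μ = 4π²r³/T² = 8.55583×10^5 km³/s².
Semi-major axis of the transfer orbit: a_t = (10400 + 21600)/2 = 16000 km.
Transfer time t = π√(a_t³/μ) = π√((16000)³ / 8.55583×10^5) = 6874 s.
Converting: 6874 s ÷ 3600 s/hour = 1.91 hours.

t = 1.91 hours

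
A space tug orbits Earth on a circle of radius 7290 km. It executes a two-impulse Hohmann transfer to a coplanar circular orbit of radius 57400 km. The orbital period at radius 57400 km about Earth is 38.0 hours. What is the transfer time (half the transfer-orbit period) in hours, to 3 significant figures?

From Kepler's third law T² = 4π²r³/μ at r = 57400 km, T = 38.0 hours = 38.0 × 3600 s = 1.368×10^5 s: μ = 4π²r³/T² = 3.98954×10^5 km³/s².
Transfer-ellipse semi-major axis a_t = (r₁ + r₂)/2 = (7290 + 57400)/2 = 32345 km.
Half the transfer-orbit period gives t = π√(a_t³/μ) = 28930 s.
Converting: 28930 s ÷ 3600 s/hour = 8.04 hours.

t = 8.04 hours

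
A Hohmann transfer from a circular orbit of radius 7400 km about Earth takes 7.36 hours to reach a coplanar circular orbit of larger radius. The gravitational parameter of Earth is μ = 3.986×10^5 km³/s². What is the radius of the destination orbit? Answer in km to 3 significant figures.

r₂ = 53600 km

Transfer time t = 7.36 hours = 26496 s, and t = π√(a_t³/μ).
So a_t = (μ t²/π²)^(1/3) = (3.986×10^5 × (26496)² / π²)^(1/3) = 30493 km.
Since a_t = (r₁ + r₂)/2, r₂ = 2a_t − r₁ = 2×30493 − 7400 = 53586 km.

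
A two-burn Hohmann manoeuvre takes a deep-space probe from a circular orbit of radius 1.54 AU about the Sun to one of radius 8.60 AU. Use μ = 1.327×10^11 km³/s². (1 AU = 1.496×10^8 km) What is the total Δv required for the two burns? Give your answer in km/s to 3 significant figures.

Δv = 11.8 km/s

In km: r₁ = 1.54 × 1.496×10^8 = 2.30384×10^8 km; r₂ = 8.60 × 1.496×10^8 = 1.28656×10^9 km.
The Hohmann ellipse has a_t = (r₁ + r₂)/2 = 7.58472×10^8 km.
At r₁ the circular-orbit speed is v₁ = √(μ/r₁) = 24.000 km/s.
Transfer-orbit speed at r₁ (vis-viva equation): v_p = √[μ(2/r₁ − 1/a_t)] = 31.258 km/s.
First burn Δv₁ = |v_p − v₁| = 7.258 km/s.
Circular speed at r₂: v₂ = √(μ/r₂) = 10.156 km/s.
Transfer-orbit speed at r₂: v_a = √[μ(2/r₂ − 1/a_t)] = 5.5973 km/s.
Second burn Δv₂ = |v₂ − v_a| = 4.559 km/s.
Δv = Δv₁ + Δv₂ = 7.258 + 4.559 = 11.82 km/s.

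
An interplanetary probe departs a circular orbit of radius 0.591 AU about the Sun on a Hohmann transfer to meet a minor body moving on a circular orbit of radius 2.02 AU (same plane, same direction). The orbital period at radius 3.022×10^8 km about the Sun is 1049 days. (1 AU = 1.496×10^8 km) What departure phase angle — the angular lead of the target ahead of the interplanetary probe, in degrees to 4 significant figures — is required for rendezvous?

φ = 86.48°

From Kepler's third law T² = 4π²r³/μ at r = 3.022×10^8 km, T = 1049 days = 1049 × 86400 s = 9.06336×10^7 s: μ = 4π²r³/T² = 1.32637×10^11 km³/s².
In km: r₁ = 0.591 × 1.496×10^8 = 8.84136×10^7 km; r₂ = 2.02 × 1.496×10^8 = 3.02192×10^8 km.
The Hohmann ellipse has a_t = (r₁ + r₂)/2 = 1.953028×10^8 km.
Transfer time t = π√(a_t³/μ) = 2.3544×10^7 s.
The target's mean motion on its circular orbit is ω₂ = √(μ/r₂³) = 6.9328×10^-8 rad/s.
Angle swept by the target during transfer: ω₂·t = 1.6323 rad = 93.52°.
The interplanetary probe traverses 180° on the transfer ellipse, so the target must lead by 180° − 93.52° = 86.48°.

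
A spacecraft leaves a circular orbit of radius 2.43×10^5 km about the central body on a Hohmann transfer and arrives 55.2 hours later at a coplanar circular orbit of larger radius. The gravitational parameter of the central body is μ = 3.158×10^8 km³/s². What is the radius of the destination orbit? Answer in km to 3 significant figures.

Transfer time t = 55.2 hours = 1.9872×10^5 s, and t = π√(a_t³/μ).
So a_t = (μ t²/π²)^(1/3) = (3.158×10^8 × (1.9872×10^5)² / π²)^(1/3) = 1.0811×10^6 km.
Since a_t = (r₁ + r₂)/2, r₂ = 2a_t − r₁ = 2×1.0811×10^6 − 2.430×10^5 = 1.9192×10^6 km.

r₂ = 1.92×10^6 km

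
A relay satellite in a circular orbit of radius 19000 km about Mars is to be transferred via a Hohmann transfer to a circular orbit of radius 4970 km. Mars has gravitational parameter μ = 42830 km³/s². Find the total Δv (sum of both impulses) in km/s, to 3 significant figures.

Δv = 1.30 km/s

The Hohmann ellipse has a_t = (r₁ + r₂)/2 = 11985 km.
Circular speed at r₁: v₁ = √(μ/r₁) = √(42830/19000) = 1.5014 km/s.
On the transfer ellipse at r₁, v² = μ(2/r − 1/a) gives v_a = √[μ(2/r₁ − 1/a_t)] = 0.96684 km/s.
First burn Δv₁ = |v_a − v₁| = 0.5346 km/s.
At r₂, v₂ = √(μ/r₂) = 2.9356 km/s.
Transfer-orbit speed at r₂: v_p = √[μ(2/r₂ − 1/a_t)] = 3.6962 km/s.
Second burn Δv₂ = |v₂ − v_p| = 0.7606 km/s.
Δv = Δv₁ + Δv₂ = 0.5346 + 0.7606 = 1.295 km/s.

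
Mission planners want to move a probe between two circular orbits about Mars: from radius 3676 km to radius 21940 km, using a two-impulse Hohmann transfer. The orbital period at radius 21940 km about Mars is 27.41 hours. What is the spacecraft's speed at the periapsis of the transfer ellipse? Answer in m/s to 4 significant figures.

From Kepler's third law T² = 4π²r³/μ at r = 21940 km, T = 27.41 hours = 27.41 × 3600 s = 98676 s: μ = 4π²r³/T² = 42820.0 km³/s².
Transfer-ellipse semi-major axis a_t = (r₁ + r₂)/2 = (3676 + 21940)/2 = 12808 km.
The periapsis of the transfer ellipse is at r = 3676 km.
From the vis-viva equation, v = √[μ(2/r − 1/a_t)] = 4.467 km/s.

v = 4467 m/s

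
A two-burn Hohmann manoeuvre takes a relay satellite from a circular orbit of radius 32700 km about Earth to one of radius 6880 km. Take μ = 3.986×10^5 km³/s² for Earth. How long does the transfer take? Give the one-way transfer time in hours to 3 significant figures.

t = 3.85 hours

Transfer-ellipse semi-major axis a_t = (r₁ + r₂)/2 = (32700 + 6880)/2 = 19790 km.
Transfer time t = π√(a_t³/μ) = π√((19790)³ / 3.986×10^5) = 13850 s.
Converting: 13850 s ÷ 3600 s/hour = 3.85 hours.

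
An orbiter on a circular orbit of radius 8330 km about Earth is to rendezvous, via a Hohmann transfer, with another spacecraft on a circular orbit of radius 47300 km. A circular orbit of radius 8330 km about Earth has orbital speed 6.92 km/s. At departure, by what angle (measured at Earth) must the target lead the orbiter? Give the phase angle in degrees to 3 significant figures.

From the circular-orbit relation v² = μ/r at r = 8330 km: μ = v²r = (6.92)² × 8330 = 3.98894×10^5 km³/s².
Transfer-ellipse semi-major axis a_t = (r₁ + r₂)/2 = (8330 + 47300)/2 = 27815 km.
The half-period of the transfer ellipse is t = π√(a_t³/μ) = 23075 s.
Target angular speed ω₂ = √(μ/r₂³) = 6.1396×10^-5 rad/s.
Angle swept by the target during transfer: ω₂·t = 1.4167 rad = 81.17°.
The orbiter traverses 180° on the transfer ellipse, so the target must lead by 180° − 81.17° = 98.8°.

φ = 98.8°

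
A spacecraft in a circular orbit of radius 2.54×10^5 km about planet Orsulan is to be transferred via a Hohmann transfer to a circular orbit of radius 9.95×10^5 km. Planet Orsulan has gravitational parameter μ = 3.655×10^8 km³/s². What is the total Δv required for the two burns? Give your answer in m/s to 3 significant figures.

Δv = 16900 m/s

Transfer-ellipse semi-major axis a_t = (r₁ + r₂)/2 = (2.540×10^5 + 9.950×10^5)/2 = 6.245×10^5 km.
At r₁ the circular-orbit speed is v₁ = √(μ/r₁) = 37.934 km/s.
On the transfer ellipse at r₁, v² = μ(2/r − 1/a) gives v_p = √[μ(2/r₁ − 1/a_t)] = 47.882 km/s.
First burn Δv₁ = |v_p − v₁| = 9.948 km/s.
Circular speed at r₂: v₂ = √(μ/r₂) = 19.166 km/s.
Transfer-orbit speed at r₂: v_a = √[μ(2/r₂ − 1/a_t)] = 12.223 km/s.
Second burn Δv₂ = |v₂ − v_a| = 6.943 km/s.
Δv = Δv₁ + Δv₂ = 9.948 + 6.943 = 16.89 km/s.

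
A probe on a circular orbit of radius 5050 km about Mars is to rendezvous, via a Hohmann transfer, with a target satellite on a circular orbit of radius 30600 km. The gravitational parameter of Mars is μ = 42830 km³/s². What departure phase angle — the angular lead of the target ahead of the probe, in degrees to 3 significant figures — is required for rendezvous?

φ = 100°

Semi-major axis of the transfer orbit: a_t = (5050 + 30600)/2 = 17825 km.
Transfer time t = π√(a_t³/μ) = 36126 s.
The target's mean motion on its circular orbit is ω₂ = √(μ/r₂³) = 3.8663×10^-5 rad/s.
Angle swept by the target during transfer: ω₂·t = 1.3967 rad = 80.03°.
Arrival is 180° from departure on the ellipse, so φ = 180° − 80.03° = 100°.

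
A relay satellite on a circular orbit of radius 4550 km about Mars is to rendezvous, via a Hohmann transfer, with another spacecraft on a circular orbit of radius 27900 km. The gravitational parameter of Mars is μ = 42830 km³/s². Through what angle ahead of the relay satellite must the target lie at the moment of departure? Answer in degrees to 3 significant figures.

The Hohmann ellipse has a_t = (r₁ + r₂)/2 = 16225 km.
The half-period of the transfer ellipse is t = π√(a_t³/μ) = 31372.77 s.
The target's mean motion on its circular orbit is ω₂ = √(μ/r₂³) = 4.440867×10^-5 rad/s.
Angle swept by the target during transfer: ω₂·t = 1.39322 rad = 79.83°.
The relay satellite traverses 180° on the transfer ellipse, so the target must lead by 180° − 79.83° = 100°.

φ = 100°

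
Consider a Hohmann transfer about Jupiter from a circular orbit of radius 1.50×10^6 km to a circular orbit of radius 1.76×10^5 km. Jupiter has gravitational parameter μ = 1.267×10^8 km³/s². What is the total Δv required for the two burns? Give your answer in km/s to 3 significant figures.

Semi-major axis of the transfer orbit: a_t = (1.500×10^6 + 1.760×10^5)/2 = 8.380×10^5 km.
Circular speed at r₁: v₁ = √(μ/r₁) = √(1.267×10^8/1.500×10^6) = 9.1906 km/s.
Transfer-orbit speed at r₁ (vis-viva): v_a = √[μ(2/r₁ − 1/a_t)] = 4.2119 km/s.
First burn Δv₁ = |v_a − v₁| = 4.9787 km/s.
Circular speed at r₂: v₂ = √(μ/r₂) = 26.8307 km/s.
Transfer-orbit speed at r₂: v_p = √[μ(2/r₂ − 1/a_t)] = 35.8968 km/s.
Second burn Δv₂ = |v₂ − v_p| = 9.0661 km/s.
Total Δv = Δv₁ + Δv₂ = 14.04 km/s.

Δv = 14.0 km/s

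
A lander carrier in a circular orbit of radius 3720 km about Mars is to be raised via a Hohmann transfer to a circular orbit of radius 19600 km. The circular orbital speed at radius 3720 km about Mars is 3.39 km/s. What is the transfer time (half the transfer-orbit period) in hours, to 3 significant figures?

t = 5.31 hours

From the circular-orbit relation v² = μ/r at r = 3720 km: μ = v²r = (3.39)² × 3720 = 42750.6 km³/s².
Transfer-ellipse semi-major axis a_t = (r₁ + r₂)/2 = (3720 + 19600)/2 = 11660 km.
Half the transfer-orbit period gives t = π√(a_t³/μ) = 19130 s.
Converting: 19130 s ÷ 3600 s/hour = 5.31 hours.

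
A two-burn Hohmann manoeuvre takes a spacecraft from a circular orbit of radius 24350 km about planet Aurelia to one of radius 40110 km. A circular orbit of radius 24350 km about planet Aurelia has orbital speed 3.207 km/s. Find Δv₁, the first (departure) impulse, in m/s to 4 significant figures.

From the circular-orbit relation v² = μ/r at r = 24350 km: μ = v²r = (3.207)² × 24350 = 2.50436×10^5 km³/s².
Transfer-ellipse semi-major axis a_t = (r₁ + r₂)/2 = (24350 + 40110)/2 = 32230 km.
Circular speed at r = 24350 km: v_c = √(μ/r) = 3.2070 km/s.
Transfer-orbit speed at the same r (vis-viva, a = a_t): v_t = √[μ(2/r − 1/a_t)] = 3.5776 km/s.
Δv₁ = |v_t − v_c| = |3.5776 − 3.2070| = 0.3706 km/s.

Δv₁ = 370.6 m/s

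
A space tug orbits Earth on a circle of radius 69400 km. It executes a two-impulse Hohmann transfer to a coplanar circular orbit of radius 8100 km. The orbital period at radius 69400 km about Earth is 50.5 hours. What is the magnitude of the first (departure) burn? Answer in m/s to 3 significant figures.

From Kepler's third law T² = 4π²r³/μ at r = 69400 km, T = 50.5 hours = 50.5 × 3600 s = 1.818×10^5 s: μ = 4π²r³/T² = 3.99255×10^5 km³/s².
The Hohmann ellipse has a_t = (r₁ + r₂)/2 = 38750 km.
On the circular orbit at r = 69400 km, v_c = √(μ/r) = 2.399 km/s.
Transfer-orbit speed at the same r (vis-viva, a = a_t): v_t = √[μ(2/r − 1/a_t)] = 1.097 km/s.
Δv₁ = |v_t − v_c| = |1.097 − 2.399| = 1.302 km/s.

Δv₁ = 1300 m/s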